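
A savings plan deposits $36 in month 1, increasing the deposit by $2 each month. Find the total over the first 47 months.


aₙ = 36 + (47-1)×2 = 128
Sₙ = n(a₁+aₙ)/2 = 47×(36+128)/2
= 47×164/2 = 3854

S_47 = 3854


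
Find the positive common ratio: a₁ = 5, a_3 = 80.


r^(n-1) = aₙ/a₁
r^2 = 80/5 = 16
r = 16^(1/2)
= ±4; taking r > 0 gives r = 4

r = 4


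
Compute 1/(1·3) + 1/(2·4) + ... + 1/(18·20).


1/(k(k+2)) = (1/2)·(1/k - 1/(k+2)) (partial fractions)
Telescoping: Σ = (1/2)·(1 + 1/2 - 1/19 - 1/20) = 531/760

Sum = 531/760


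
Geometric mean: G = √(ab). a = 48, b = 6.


GM = √(48×6) = √288 = 16.9706

GM = 16.9706


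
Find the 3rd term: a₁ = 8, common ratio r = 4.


aₙ = a₁·r^(n-1)
= 8×4^2
= 8×16
= 128

a_3 = 128


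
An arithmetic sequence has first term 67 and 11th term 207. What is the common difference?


d = (aₙ - a₁)/(n-1)
= (207 - 67)/(11-1)
= 140/10 = 14

d = 14


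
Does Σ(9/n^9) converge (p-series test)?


p-series test: Σ c/n^p converges if p > 1, diverges if p ≤ 1 (constant c > 0 doesn't affect convergence).
p = 9
9 > 1 → CONVERGES

Converges (p = 9 > 1)


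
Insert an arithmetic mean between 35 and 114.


AM = (35 + 114)/2 = 149/2 = 74.5

AM = 74.5


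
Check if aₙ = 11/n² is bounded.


a₁ = 11, a₂ = 11/4, a₃ = 11/9, ...
0 < aₙ ≤ 11 for all n ≥ 1
The sequence IS bounded

Bounded (0 < aₙ ≤ 11)


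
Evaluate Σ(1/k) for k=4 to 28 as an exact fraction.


Σₖ₌4^28 1/k = 1/4 + 1/5 + 1/6 + ... + 1/28
= 168163294703/80313433200
≈ 2.0938

Sum = 168163294703/80313433200 ≈ 2.0938


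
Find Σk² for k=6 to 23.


Σₖ₌6^23 k² = Σₖ₌₁^23 k² − Σₖ₌₁^5 k²
= 23·24·47/6 − 5·6·11/6
= 4324 − 55 = 4269

Σk² = 4269


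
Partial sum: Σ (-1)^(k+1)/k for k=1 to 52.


S = 1 - 1/2 + 1/3 - 1/4 + 1/5 - 1/6 + 1/7 - 1/8 ± ...
= 0.6836
(Full series converges to +ln(2) ≈ +0.6931)

S_52 = 0.6836


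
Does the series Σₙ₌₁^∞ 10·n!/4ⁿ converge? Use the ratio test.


aₙ = 10·n!/4^n
a_{n+1}/aₙ = (n+1)!/4^(n+1) × 4^n/n!  (constant 10 cancels)
= (n+1)/4
L = lim(n→∞) (n+1)/4 = ∞
L > 1 → series DIVERGES

Diverges (ratio test: L = ∞ > 1)


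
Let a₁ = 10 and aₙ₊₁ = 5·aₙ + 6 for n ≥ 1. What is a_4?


Computing step by step:
a_1 = 10
a_2 = 56
a_3 = 286
a_4 = 1436


a_4 = 1436


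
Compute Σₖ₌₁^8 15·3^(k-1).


Sₙ = 15×(3^8 - 1)/(3 - 1)
= 15×(6561 - 1)/2
= 15×6560/2
= 49200

S_8 = 49200


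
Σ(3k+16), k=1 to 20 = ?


Σ(3k+16) = 3·Σk + 16·n
= 3·210 + 16·20
= 630 + 320 = 950

Σ = 950


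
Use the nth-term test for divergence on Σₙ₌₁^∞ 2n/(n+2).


lim(n→∞) 2n/(n+2) = 2/1 = 2  (divide numerator and denominator by n)
lim aₙ = 2 ≠ 0 → series DIVERGES

Diverges (lim aₙ = 2 ≠ 0)


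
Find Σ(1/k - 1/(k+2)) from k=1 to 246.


Telescoping with gap 2: two head and two tail terms survive.
= (1 + 1/2) - (1/247 + 1/248)
= 3/2 - 1/247 - 1/248 = 91389/61256

Sum = 91389/61256


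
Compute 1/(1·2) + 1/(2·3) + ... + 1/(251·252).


1/(k(k+1)) = 1/k - 1/(k+1) (partial fractions)
Telescoping: Σ = 1 - 1/252 = 251/252

Sum = 251/252


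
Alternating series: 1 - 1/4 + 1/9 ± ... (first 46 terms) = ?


S = 1 - 1/4 + 1/9 - 1/16 + 1/25 - 1/36 + 1/49 - 1/64 ± ...
= 0.8222
(Full series converges to +π²/12 ≈ +0.8225)

S_46 = 0.8222


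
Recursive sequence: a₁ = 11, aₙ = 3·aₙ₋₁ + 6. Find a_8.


Computing step by step:
a_1 = 11
a_2 = 39
a_3 = 123
a_4 = 375
a_5 = 1131
a_6 = 3399
a_7 = 10203
a_8 = 30615


a_8 = 30615


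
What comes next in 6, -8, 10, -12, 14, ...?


Pattern: alternating sign, magnitude arithmetic (d=2)
Terms: 6, -8, 10, -12, 14
Next term = -16

Next term = -16


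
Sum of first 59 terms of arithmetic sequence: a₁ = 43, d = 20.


aₙ = 43 + (59-1)×20 = 1203
Sₙ = n(a₁+aₙ)/2 = 59×(43+1203)/2
= 59×1246/2 = 36757

S_59 = 36757


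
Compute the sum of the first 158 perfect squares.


n = 158
n(n+1)(2n+1)/6 = 158×159×317/6
= 7963674/6 = 1327279

Σk² = 1327279


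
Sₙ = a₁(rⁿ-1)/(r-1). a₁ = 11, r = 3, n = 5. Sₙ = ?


Sₙ = 11×(3^5 - 1)/(3 - 1)
= 11×(243 - 1)/2
= 11×242/2
= 1331

S_5 = 1331


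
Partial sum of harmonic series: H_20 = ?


H_20 = 1/1 + 1/2 + 1/3 + ... + 1/20
= 55835135/15519504
≈ 3.5977

H_20 = 55835135/15519504 ≈ 3.5977


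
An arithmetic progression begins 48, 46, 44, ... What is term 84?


aₙ = a₁ + (n-1)d
= 48 + (84-1)×-2
= 48 - 166
= -118

a_84 = -118


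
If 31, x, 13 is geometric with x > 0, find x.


GM = √(31×13) = √403 = 20.0749

GM = 20.0749


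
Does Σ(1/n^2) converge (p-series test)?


p-series test: Σ c/n^p converges if p > 1, diverges if p ≤ 1 (constant c > 0 doesn't affect convergence).
p = 2
2 > 1 → CONVERGES

Converges (p = 2 > 1)


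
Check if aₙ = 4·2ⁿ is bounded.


aₙ = 4·2ⁿ → as n→∞, aₙ→∞ (since base 2 > 1)
No finite upper bound exists
The sequence is UNBOUNDED

Unbounded (aₙ → ∞ as n → ∞)


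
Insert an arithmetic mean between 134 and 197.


AM = (134 + 197)/2 = 331/2 = 165.5

AM = 165.5


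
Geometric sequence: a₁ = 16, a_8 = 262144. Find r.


r^(n-1) = aₙ/a₁
r^7 = 262144/16 = 16384
r = 16384^(1/7)
= 4

r = 4


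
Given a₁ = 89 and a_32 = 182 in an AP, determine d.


d = (aₙ - a₁)/(n-1)
= (182 - 89)/(32-1)
= 93/31 = 3

d = 3


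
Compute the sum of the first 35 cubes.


n(n+1)/2 = 35×36/2 = 630
Σk³ = 630² = 396900

Σk³ = 396900


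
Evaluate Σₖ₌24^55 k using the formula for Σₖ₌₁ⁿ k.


Σₖ₌24^55 k = Σₖ₌₁^55 k − Σₖ₌₁^23 k
= 55·56/2 − 23·24/2
= 1540 − 276 = 1264

Σk = 1264


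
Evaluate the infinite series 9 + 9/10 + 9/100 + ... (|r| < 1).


S∞ = a₁/(1-r) = 9/(1 - 1/10)
= 9/(9/10)
= 10

S∞ = 10


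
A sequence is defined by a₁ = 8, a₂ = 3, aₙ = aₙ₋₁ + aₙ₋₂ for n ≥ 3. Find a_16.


Computing iteratively: 8, 3, 11, 14, 25, 39, 64, 103, 167, 270, 437, 707, ...
a_16 = 4846

a_16 = 4846


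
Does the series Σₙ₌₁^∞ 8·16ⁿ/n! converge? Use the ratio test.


aₙ = 8·16^n/n!
a_{n+1}/aₙ = 16^(n+1)/(n+1)! × n!/16^n  (constant 8 cancels)
= 16/(n+1)
L = lim(n→∞) 16/(n+1) = 0
L < 1 → series CONVERGES

Converges (ratio test: L = 0 < 1)


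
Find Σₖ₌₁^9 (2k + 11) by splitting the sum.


Σ(2k+11) = 2·Σk + 11·n
= 2·45 + 11·9
= 90 + 99 = 189

Σ = 189


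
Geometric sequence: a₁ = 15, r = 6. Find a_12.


aₙ = a₁·r^(n-1)
= 15×6^11
= 15×362797056
= 5441955840

a_12 = 5441955840


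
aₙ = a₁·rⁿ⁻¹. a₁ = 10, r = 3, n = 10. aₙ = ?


aₙ = a₁·r^(n-1)
= 10×3^9
= 10×19683
= 196830

a_10 = 196830


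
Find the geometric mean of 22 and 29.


GM = √(22×29) = √638 = 25.2587

GM = 25.2587


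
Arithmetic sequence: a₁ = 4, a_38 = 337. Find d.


d = (aₙ - a₁)/(n-1)
= (337 - 4)/(38-1)
= 333/37 = 9

d = 9


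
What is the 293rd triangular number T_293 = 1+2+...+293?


n(n+1)/2 = 293×294/2 = 86142/2 = 43071

Σk = 43071


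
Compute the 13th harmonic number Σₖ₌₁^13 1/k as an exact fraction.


H_13 = 1/1 + 1/2 + 1/3 + ... + 1/13
= 1145993/360360
≈ 3.1801

H_13 = 1145993/360360 ≈ 3.1801


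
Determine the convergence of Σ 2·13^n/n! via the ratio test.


aₙ = 2·13^n/n!
a_{n+1}/aₙ = 13^(n+1)/(n+1)! × n!/13^n  (constant 2 cancels)
= 13/(n+1)
L = lim(n→∞) 13/(n+1) = 0
L < 1 → series CONVERGES

Converges (ratio test: L = 0 < 1)


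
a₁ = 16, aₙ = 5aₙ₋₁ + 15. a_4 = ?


Computing step by step:
a_1 = 16
a_2 = 95
a_3 = 490
a_4 = 2465


a_4 = 2465


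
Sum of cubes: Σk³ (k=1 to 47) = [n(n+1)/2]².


n(n+1)/2 = 47×48/2 = 1128
Σk³ = 1128² = 1272384

Σk³ = 1272384


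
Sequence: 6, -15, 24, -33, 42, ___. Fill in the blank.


Pattern: alternating sign, magnitude arithmetic (d=9)
Terms: 6, -15, 24, -33, 42
Next term = -51

Next term = -51


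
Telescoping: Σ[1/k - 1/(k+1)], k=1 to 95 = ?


Telescoping: adjacent terms cancel.
= 1/1 - 1/96
= 1 - 1/96 = 95/96

Sum = 95/96


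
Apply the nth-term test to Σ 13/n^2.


lim(n→∞) 13/n^2 = 0
lim aₙ = 0 → nth-term test is INCONCLUSIVE
(Need other tests; this is actually a convergent p-series with p=2 > 1)

Inconclusive (lim aₙ = 0; need another test)


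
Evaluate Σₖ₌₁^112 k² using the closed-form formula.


n = 112
n(n+1)(2n+1)/6 = 112×113×225/6
= 2847600/6 = 474600

Σk² = 474600


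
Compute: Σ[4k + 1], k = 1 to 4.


Σ(4k+1) = 4·Σk + 1·n
= 4·10 + 1·4
= 40 + 4 = 44

Σ = 44


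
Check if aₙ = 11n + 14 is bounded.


aₙ = 11n + 14 → as n→∞, aₙ→∞
No finite upper bound exists
The sequence is UNBOUNDED

Unbounded (aₙ → ∞ as n → ∞)


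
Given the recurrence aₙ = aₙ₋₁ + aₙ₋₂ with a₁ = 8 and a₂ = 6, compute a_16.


Computing iteratively: 8, 6, 14, 20, 34, 54, 88, 142, 230, 372, 602, 974, ...
a_16 = 6676

a_16 = 6676


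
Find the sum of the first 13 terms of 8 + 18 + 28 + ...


aₙ = 8 + (13-1)×10 = 128
Sₙ = n(a₁+aₙ)/2 = 13×(8+128)/2
= 13×136/2 = 884

S_13 = 884


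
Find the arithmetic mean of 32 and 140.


AM = (32 + 140)/2 = 172/2 = 86

AM = 86


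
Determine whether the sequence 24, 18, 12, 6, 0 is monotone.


Differences: -6, -6, -6, -6
All differences < 0 → strictly DECREASING

Monotonically decreasing


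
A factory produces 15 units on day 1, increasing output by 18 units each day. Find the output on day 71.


aₙ = a₁ + (n-1)d
= 15 + (71-1)×18
= 15 + 1260
= 1275

a_71 = 1275


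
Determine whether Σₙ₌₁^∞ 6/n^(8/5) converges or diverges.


p-series test: Σ c/n^p converges if p > 1, diverges if p ≤ 1 (constant c > 0 doesn't affect convergence).
p = 8/5
8/5 > 1 → CONVERGES

Converges (p = 8/5 > 1)


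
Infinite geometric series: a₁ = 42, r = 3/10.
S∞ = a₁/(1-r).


S∞ = a₁/(1-r) = 42/(1 - 3/10)
= 42/(7/10)
= 60

S∞ = 60


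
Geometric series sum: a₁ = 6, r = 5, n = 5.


Sₙ = 6×(5^5 - 1)/(5 - 1)
= 6×(3125 - 1)/4
= 6×3124/4
= 4686

S_5 = 4686


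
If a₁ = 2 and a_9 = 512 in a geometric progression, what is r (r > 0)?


r^(n-1) = aₙ/a₁
r^8 = 512/2 = 256
r = 256^(1/8)
= ±2; taking r > 0 gives r = 2

r = 2


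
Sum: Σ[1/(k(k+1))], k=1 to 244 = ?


1/(k(k+1)) = 1/k - 1/(k+1) (partial fractions)
Telescoping: Σ = 1 - 1/245 = 244/245

Sum = 244/245


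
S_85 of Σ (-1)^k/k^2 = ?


S = -1 + 1/4 - 1/9 + 1/16 - 1/25 + 1/36 - 1/49 + 1/64 ± ...
= -0.8225
(Full series converges to -π²/12 ≈ -0.8225)

S_85 = -0.8225


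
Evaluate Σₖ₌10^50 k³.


Σₖ₌10^50 k³ = [50·51/2]² − [9·10/2]²
= 1625625 − 2025 = 1623600

Σk³ = 1623600


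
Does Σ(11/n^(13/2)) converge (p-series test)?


p-series test: Σ c/n^p converges if p > 1, diverges if p ≤ 1 (constant c > 0 doesn't affect convergence).
p = 13/2
13/2 > 1 → CONVERGES

Converges (p = 13/2 > 1)


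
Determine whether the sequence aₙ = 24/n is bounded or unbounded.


a₁ = 24, a₂ = 24/2, a₃ = 24/3, ...
0 < aₙ ≤ 24 for all n ≥ 1
Lower bound: 0, Upper bound: 24
The sequence IS bounded

Bounded (0 < aₙ ≤ 24)


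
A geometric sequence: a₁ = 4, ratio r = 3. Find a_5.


aₙ = a₁·r^(n-1)
= 4×3^4
= 4×81
= 324

a_5 = 324


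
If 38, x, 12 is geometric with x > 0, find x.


GM = √(38×12) = √456 = 21.3542

GM = 21.3542


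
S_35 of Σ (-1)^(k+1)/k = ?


S = 1 - 1/2 + 1/3 - 1/4 + 1/5 - 1/6 + 1/7 - 1/8 ± ...
= 0.7072
(Full series converges to +ln(2) ≈ +0.6931)

S_35 = 0.7072


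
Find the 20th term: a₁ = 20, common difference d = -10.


aₙ = a₁ + (n-1)d
= 20 + (20-1)×-10
= 20 - 190
= -170

a_20 = -170


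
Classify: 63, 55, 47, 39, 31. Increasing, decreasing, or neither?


Differences: -8, -8, -8, -8
All differences < 0 → strictly DECREASING

Monotonically decreasing


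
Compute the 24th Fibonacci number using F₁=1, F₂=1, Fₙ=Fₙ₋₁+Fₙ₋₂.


Fibonacci sequence: 1, 1, 2, 3, 5, 8, 13, 21, 34, 55, 89, ...
F(24) = 46368

F(24) = 46368


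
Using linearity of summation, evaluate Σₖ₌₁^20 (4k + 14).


Σ(4k+14) = 4·Σk + 14·n
= 4·210 + 14·20
= 840 + 280 = 1120

Σ = 1120


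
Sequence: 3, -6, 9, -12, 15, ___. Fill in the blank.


Pattern: alternating sign, magnitude arithmetic (d=3)
Terms: 3, -6, 9, -12, 15
Next term = -18

Next term = -18


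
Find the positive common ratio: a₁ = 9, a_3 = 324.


r^(n-1) = aₙ/a₁
r^2 = 324/9 = 36
r = 36^(1/2)
= ±6; taking r > 0 gives r = 6

r = 6


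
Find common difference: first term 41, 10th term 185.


d = (aₙ - a₁)/(n-1)
= (185 - 41)/(10-1)
= 144/9 = 16

d = 16


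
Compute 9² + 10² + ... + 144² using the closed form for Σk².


Σₖ₌9^144 k² = Σₖ₌₁^144 k² − Σₖ₌₁^8 k²
= 144·145·289/6 − 8·9·17/6
= 1005720 − 204 = 1005516

Σk² = 1005516


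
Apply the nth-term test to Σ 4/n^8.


lim(n→∞) 4/n^8 = 0
lim aₙ = 0 → nth-term test is INCONCLUSIVE
(Need other tests; this is actually a convergent p-series with p=8 > 1)

Inconclusive (lim aₙ = 0; need another test)


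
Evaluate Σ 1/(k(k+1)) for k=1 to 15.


1/(k(k+1)) = 1/k - 1/(k+1) (partial fractions)
Telescoping: Σ = 1 - 1/16 = 15/16

Sum = 15/16


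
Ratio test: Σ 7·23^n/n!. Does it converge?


aₙ = 7·23^n/n!
a_{n+1}/aₙ = 23^(n+1)/(n+1)! × n!/23^n  (constant 7 cancels)
= 23/(n+1)
L = lim(n→∞) 23/(n+1) = 0
L < 1 → series CONVERGES

Converges (ratio test: L = 0 < 1)


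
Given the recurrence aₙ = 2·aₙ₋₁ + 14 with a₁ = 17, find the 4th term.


Computing step by step:
a_1 = 17
a_2 = 48
a_3 = 110
a_4 = 234


a_4 = 234


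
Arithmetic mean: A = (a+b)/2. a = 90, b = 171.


AM = (90 + 171)/2 = 261/2 = 130.5

AM = 130.5


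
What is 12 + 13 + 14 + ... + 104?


Σₖ₌12^104 k = Σₖ₌₁^104 k − Σₖ₌₁^11 k
= 104·105/2 − 11·12/2
= 5460 − 66 = 5394

Σk = 5394


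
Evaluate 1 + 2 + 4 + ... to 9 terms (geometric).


Sₙ = 1×(2^9 - 1)/(2 - 1)
= 1×(512 - 1)/1
= 1×511/1
= 511

S_9 = 511


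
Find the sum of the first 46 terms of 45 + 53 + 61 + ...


aₙ = 45 + (46-1)×8 = 405
Sₙ = n(a₁+aₙ)/2 = 46×(45+405)/2
= 46×450/2 = 10350

S_46 = 10350


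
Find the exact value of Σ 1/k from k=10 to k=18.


Σₖ₌10^18 1/k = 1/10 + 1/11 + 1/12 + 1/13 + 1/14 + 1/15 + 1/16 + 1/17 + 1/18
= 1632341/2450448
≈ 0.6661

Sum = 1632341/2450448 ≈ 0.6661


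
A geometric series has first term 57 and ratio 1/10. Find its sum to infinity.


S∞ = a₁/(1-r) = 57/(1 - 1/10)
= 57/(9/10)
= 190/3

S∞ = 190/3


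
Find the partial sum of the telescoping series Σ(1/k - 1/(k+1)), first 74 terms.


Telescoping: adjacent terms cancel.
= 1/1 - 1/75
= 1 - 1/75 = 74/75

Sum = 74/75


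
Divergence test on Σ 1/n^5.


lim(n→∞) 1/n^5 = 0
lim aₙ = 0 → nth-term test is INCONCLUSIVE
(Need other tests; this is actually a convergent p-series with p=5 > 1)

Inconclusive (lim aₙ = 0; need another test)


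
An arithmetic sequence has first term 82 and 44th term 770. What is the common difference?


d = (aₙ - a₁)/(n-1)
= (770 - 82)/(44-1)
= 688/43 = 16

d = 16


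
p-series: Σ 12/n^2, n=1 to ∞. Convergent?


p-series test: Σ c/n^p converges if p > 1, diverges if p ≤ 1 (constant c > 0 doesn't affect convergence).
p = 2
2 > 1 → CONVERGES

Converges (p = 2 > 1)


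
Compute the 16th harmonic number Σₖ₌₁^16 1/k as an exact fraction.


H_16 = 1/1 + 1/2 + 1/3 + ... + 1/16
= 2436559/720720
≈ 3.3807

H_16 = 2436559/720720 ≈ 3.3807


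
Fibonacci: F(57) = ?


Fibonacci sequence: 1, 1, 2, 3, 5, 8, 13, 21, 34, 55, 89, ...
F(57) = 365435296162

F(57) = 365435296162


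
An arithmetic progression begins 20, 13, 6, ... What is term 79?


aₙ = a₁ + (n-1)d
= 20 + (79-1)×-7
= 20 - 546
= -526

a_79 = -526


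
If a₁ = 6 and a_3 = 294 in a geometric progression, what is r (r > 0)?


r^(n-1) = aₙ/a₁
r^2 = 294/6 = 49
r = 49^(1/2)
= ±7; taking r > 0 gives r = 7

r = 7


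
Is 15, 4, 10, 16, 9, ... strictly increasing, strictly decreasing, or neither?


Differences: -11, 6, 6, -7
Difference at position 2 is +6 (> 0) but position 1 is -11 (< 0) — sequence both rises and falls
→ NOT monotonic

Not monotonic


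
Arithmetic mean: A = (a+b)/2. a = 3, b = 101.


AM = (3 + 101)/2 = 104/2 = 52

AM = 52


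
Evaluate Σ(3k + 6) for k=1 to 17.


Σ(3k+6) = 3·Σk + 6·n
= 3·153 + 6·17
= 459 + 102 = 561

Σ = 561


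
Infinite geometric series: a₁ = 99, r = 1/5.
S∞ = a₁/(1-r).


S∞ = a₁/(1-r) = 99/(1 - 1/5)
= 99/(4/5)
= 495/4

S∞ = 495/4


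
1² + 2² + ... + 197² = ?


n = 197
n(n+1)(2n+1)/6 = 197×198×395/6
= 15407370/6 = 2567895

Σk² = 2567895


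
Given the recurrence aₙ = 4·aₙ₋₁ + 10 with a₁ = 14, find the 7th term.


Computing step by step:
a_1 = 14
a_2 = 66
a_3 = 274
a_4 = 1106
a_5 = 4434
a_6 = 17746
a_7 = 70994


a_7 = 70994


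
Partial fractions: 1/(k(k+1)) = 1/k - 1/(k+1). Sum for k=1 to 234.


1/(k(k+1)) = 1/k - 1/(k+1) (partial fractions)
Telescoping: Σ = 1 - 1/235 = 234/235

Sum = 234/235


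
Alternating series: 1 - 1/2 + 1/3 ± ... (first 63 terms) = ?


S = 1 - 1/2 + 1/3 - 1/4 + 1/5 - 1/6 + 1/7 - 1/8 ± ...
= 0.701
(Full series converges to +ln(2) ≈ +0.6931)

S_63 = 0.701


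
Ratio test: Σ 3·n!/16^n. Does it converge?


aₙ = 3·n!/16^n
a_{n+1}/aₙ = (n+1)!/16^(n+1) × 16^n/n!  (constant 3 cancels)
= (n+1)/16
L = lim(n→∞) (n+1)/16 = ∞
L > 1 → series DIVERGES

Diverges (ratio test: L = ∞ > 1)


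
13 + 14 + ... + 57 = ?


Σₖ₌13^57 k = Σₖ₌₁^57 k − Σₖ₌₁^12 k
= 57·58/2 − 12·13/2
= 1653 − 78 = 1575

Σk = 1575


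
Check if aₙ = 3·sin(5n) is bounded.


For all n, -1 ≤ sin(5n) ≤ 1, so -3 ≤ 3·sin(5n) ≤ 3
Lower bound: -3, Upper bound: 3
The sequence IS bounded

Bounded (-3 ≤ aₙ ≤ 3)


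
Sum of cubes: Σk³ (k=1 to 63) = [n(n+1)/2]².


n(n+1)/2 = 63×64/2 = 2016
Σk³ = 2016² = 4064256

Σk³ = 4064256


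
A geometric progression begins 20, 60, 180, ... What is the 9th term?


aₙ = a₁·r^(n-1)
= 20×3^8
= 20×6561
= 131220

a_9 = 131220


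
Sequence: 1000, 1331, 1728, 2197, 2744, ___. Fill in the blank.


Pattern: perfect cubes: n³
Terms: 1000, 1331, 1728, 2197, 2744
Next term = 3375

Next term = 3375


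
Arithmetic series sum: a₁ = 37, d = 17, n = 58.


aₙ = 37 + (58-1)×17 = 1006
Sₙ = n(a₁+aₙ)/2 = 58×(37+1006)/2
= 58×1043/2 = 30247

S_58 = 30247


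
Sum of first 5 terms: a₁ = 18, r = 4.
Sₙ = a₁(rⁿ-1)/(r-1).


Sₙ = 18×(4^5 - 1)/(4 - 1)
= 18×(1024 - 1)/3
= 18×1023/3
= 6138

S_5 = 6138


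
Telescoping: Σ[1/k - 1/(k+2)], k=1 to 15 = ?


Telescoping with gap 2: two head and two tail terms survive.
= (1 + 1/2) - (1/16 + 1/17)
= 3/2 - 1/16 - 1/17 = 375/272

Sum = 375/272


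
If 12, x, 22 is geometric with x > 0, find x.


GM = √(12×22) = √264 = 16.2481

GM = 16.2481


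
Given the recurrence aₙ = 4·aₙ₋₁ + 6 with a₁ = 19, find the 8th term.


Computing step by step:
a_1 = 19
a_2 = 82
a_3 = 334
a_4 = 1342
a_5 = 5374
a_6 = 21502
a_7 = 86014
a_8 = 344062


a_8 = 344062


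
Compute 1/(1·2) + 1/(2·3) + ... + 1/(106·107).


1/(k(k+1)) = 1/k - 1/(k+1) (partial fractions)
Telescoping: Σ = 1 - 1/107 = 106/107

Sum = 106/107


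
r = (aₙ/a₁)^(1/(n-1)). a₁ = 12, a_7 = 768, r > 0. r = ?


r^(n-1) = aₙ/a₁
r^6 = 768/12 = 64
r = 64^(1/6)
= ±2; taking r > 0 gives r = 2

r = 2


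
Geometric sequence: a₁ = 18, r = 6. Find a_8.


aₙ = a₁·r^(n-1)
= 18×6^7
= 18×279936
= 5038848

a_8 = 5038848


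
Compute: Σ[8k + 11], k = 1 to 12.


Σ(8k+11) = 8·Σk + 11·n
= 8·78 + 11·12
= 624 + 132 = 756

Σ = 756


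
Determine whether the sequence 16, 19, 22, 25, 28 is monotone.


Differences: 3, 3, 3, 3
All differences > 0 → strictly INCREASING

Monotonically increasing


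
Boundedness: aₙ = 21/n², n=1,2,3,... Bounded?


a₁ = 21, a₂ = 21/4, a₃ = 21/9, ...
0 < aₙ ≤ 21 for all n ≥ 1
The sequence IS bounded

Bounded (0 < aₙ ≤ 21)


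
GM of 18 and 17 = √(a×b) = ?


GM = √(18×17) = √306 = 17.4929

GM = 17.4929


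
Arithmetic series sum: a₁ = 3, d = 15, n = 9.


aₙ = 3 + (9-1)×15 = 123
Sₙ = n(a₁+aₙ)/2 = 9×(3+123)/2
= 9×126/2 = 567

S_9 = 567


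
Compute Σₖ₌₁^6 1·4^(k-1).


Sₙ = 1×(4^6 - 1)/(4 - 1)
= 1×(4096 - 1)/3
= 1×4095/3
= 1365

S_6 = 1365


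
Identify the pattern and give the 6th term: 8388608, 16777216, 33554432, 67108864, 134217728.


Pattern: powers of 2: 2ⁿ
Terms: 8388608, 16777216, 33554432, 67108864, 134217728
Next term = 268435456

Next term = 268435456


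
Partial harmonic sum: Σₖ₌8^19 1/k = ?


Σₖ₌8^19 1/k = 1/8 + 1/9 + 1/10 + ... + 1/19
= 14819303/15519504
≈ 0.9549

Sum = 14819303/15519504 ≈ 0.9549


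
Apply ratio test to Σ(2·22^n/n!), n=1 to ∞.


aₙ = 2·22^n/n!
a_{n+1}/aₙ = 22^(n+1)/(n+1)! × n!/22^n  (constant 2 cancels)
= 22/(n+1)
L = lim(n→∞) 22/(n+1) = 0
L < 1 → series CONVERGES

Converges (ratio test: L = 0 < 1)


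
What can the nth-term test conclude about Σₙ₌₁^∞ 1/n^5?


lim(n→∞) 1/n^5 = 0
lim aₙ = 0 → nth-term test is INCONCLUSIVE
(Need other tests; this is actually a convergent p-series with p=5 > 1)

Inconclusive (lim aₙ = 0; need another test)


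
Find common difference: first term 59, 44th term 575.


d = (aₙ - a₁)/(n-1)
= (575 - 59)/(44-1)
= 516/43 = 12

d = 12


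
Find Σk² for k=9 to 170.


Σₖ₌9^170 k² = Σₖ₌₁^170 k² − Σₖ₌₁^8 k²
= 170·171·341/6 − 8·9·17/6
= 1652145 − 204 = 1651941

Σk² = 1651941


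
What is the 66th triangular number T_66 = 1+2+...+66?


n(n+1)/2 = 66×67/2 = 4422/2 = 2211

Σk = 2211


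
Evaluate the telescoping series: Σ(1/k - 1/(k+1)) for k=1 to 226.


Telescoping: adjacent terms cancel.
= 1/1 - 1/227
= 1 - 1/227 = 226/227

Sum = 226/227


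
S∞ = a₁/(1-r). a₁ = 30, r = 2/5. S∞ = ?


S∞ = a₁/(1-r) = 30/(1 - 2/5)
= 30/(3/5)
= 50

S∞ = 50


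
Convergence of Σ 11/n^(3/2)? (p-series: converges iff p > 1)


p-series test: Σ c/n^p converges if p > 1, diverges if p ≤ 1 (constant c > 0 doesn't affect convergence).
p = 3/2
3/2 > 1 → CONVERGES

Converges (p = 3/2 > 1)


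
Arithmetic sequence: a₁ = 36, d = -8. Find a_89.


aₙ = a₁ + (n-1)d
= 36 + (89-1)×-8
= 36 - 704
= -668

a_89 = -668


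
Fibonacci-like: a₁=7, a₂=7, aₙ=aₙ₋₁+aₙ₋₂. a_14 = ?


Computing iteratively: 7, 7, 14, 21, 35, 56, 91, 147, 238, 385, 623, 1008, ...
a_14 = 2639

a_14 = 2639


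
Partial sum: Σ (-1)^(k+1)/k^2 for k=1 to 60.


S = 1 - 1/4 + 1/9 - 1/16 + 1/25 - 1/36 + 1/49 - 1/64 ± ...
= 0.8223
(Full series converges to +π²/12 ≈ +0.8225)

S_60 = 0.8223


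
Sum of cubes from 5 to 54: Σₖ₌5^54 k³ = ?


Σₖ₌5^54 k³ = [54·55/2]² − [4·5/2]²
= 2205225 − 100 = 2205125

Σk³ = 2205125


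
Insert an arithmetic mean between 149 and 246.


AM = (149 + 246)/2 = 395/2 = 197.5

AM = 197.5


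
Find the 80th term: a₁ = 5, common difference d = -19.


aₙ = a₁ + (n-1)d
= 5 + (80-1)×-19
= 5 - 1501
= -1496

a_80 = -1496


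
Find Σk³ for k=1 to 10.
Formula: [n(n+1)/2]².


n(n+1)/2 = 10×11/2 = 55
Σk³ = 55² = 3025

Σk³ = 3025


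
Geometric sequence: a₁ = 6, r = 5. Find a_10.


aₙ = a₁·r^(n-1)
= 6×5^9
= 6×1953125
= 11718750

a_10 = 11718750


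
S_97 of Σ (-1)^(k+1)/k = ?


S = 1 - 1/2 + 1/3 - 1/4 + 1/5 - 1/6 + 1/7 - 1/8 ± ...
= 0.6983
(Full series converges to +ln(2) ≈ +0.6931)

S_97 = 0.6983


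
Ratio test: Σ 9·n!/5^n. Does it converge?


aₙ = 9·n!/5^n
a_{n+1}/aₙ = (n+1)!/5^(n+1) × 5^n/n!  (constant 9 cancels)
= (n+1)/5
L = lim(n→∞) (n+1)/5 = ∞
L > 1 → series DIVERGES

Diverges (ratio test: L = ∞ > 1)


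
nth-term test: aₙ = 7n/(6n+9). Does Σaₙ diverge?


lim(n→∞) 7n/(6n+9) = 7/6 = 7/6  (divide numerator and denominator by n)
lim aₙ = 7/6 ≠ 0 → series DIVERGES

Diverges (lim aₙ = 7/6 ≠ 0)


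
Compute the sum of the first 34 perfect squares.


n = 34
n(n+1)(2n+1)/6 = 34×35×69/6
= 82110/6 = 13685

Σk² = 13685


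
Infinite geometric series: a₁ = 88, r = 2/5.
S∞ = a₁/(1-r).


S∞ = a₁/(1-r) = 88/(1 - 2/5)
= 88/(3/5)
= 440/3

S∞ = 440/3


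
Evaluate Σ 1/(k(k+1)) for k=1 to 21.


1/(k(k+1)) = 1/k - 1/(k+1) (partial fractions)
Telescoping: Σ = 1 - 1/22 = 21/22

Sum = 21/22


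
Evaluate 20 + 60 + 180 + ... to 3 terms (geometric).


Sₙ = 20×(3^3 - 1)/(3 - 1)
= 20×(27 - 1)/2
= 20×26/2
= 260

S_3 = 260


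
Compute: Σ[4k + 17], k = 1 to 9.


Σ(4k+17) = 4·Σk + 17·n
= 4·45 + 17·9
= 180 + 153 = 333

Σ = 333


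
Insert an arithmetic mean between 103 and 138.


AM = (103 + 138)/2 = 241/2 = 120.5

AM = 120.5


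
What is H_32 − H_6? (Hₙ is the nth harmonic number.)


Σₖ₌7^32 1/k = 1/7 + 1/8 + 1/9 + ... + 1/32
= 232272421033319/144403552893600
≈ 1.6085

Sum = 232272421033319/144403552893600 ≈ 1.6085


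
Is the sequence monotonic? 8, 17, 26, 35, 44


Differences: 9, 9, 9, 9
All differences > 0 → strictly INCREASING

Monotonically increasing


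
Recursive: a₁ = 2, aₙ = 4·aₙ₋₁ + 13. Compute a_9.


Computing step by step:
a_1 = 2
a_2 = 21
a_3 = 97
a_4 = 401
a_5 = 1617
a_6 = 6481
a_7 = 25937
a_8 = 103761
a_9 = 415057


a_9 = 415057


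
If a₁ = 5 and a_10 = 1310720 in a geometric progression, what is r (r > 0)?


r^(n-1) = aₙ/a₁
r^9 = 1310720/5 = 262144
r = 262144^(1/9)
= 4

r = 4


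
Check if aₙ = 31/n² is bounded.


a₁ = 31, a₂ = 31/4, a₃ = 31/9, ...
0 < aₙ ≤ 31 for all n ≥ 1
The sequence IS bounded

Bounded (0 < aₙ ≤ 31)


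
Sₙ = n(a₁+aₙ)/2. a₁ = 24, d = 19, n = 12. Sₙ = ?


aₙ = 24 + (12-1)×19 = 233
Sₙ = n(a₁+aₙ)/2 = 12×(24+233)/2
= 12×257/2 = 1542

S_12 = 1542


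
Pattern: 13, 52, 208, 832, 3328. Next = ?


Pattern: geometric (r=4)
Terms: 13, 52, 208, 832, 3328
Next term = 13312

Next term = 13312


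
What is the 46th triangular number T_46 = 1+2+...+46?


n(n+1)/2 = 46×47/2 = 2162/2 = 1081

Σk = 1081


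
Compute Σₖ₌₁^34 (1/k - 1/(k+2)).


Telescoping with gap 2: two head and two tail terms survive.
= (1 + 1/2) - (1/35 + 1/36)
= 3/2 - 1/35 - 1/36 = 1819/1260

Sum = 1819/1260


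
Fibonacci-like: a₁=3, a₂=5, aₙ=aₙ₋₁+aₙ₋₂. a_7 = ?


Computing iteratively: 3, 5, 8, 13, 21, 34, 55
a_7 = 55

a_7 = 55


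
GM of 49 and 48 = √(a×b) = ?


GM = √(49×48) = √2352 = 48.4974

GM = 48.4974


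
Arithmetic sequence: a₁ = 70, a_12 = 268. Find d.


d = (aₙ - a₁)/(n-1)
= (268 - 70)/(12-1)
= 198/11 = 18

d = 18


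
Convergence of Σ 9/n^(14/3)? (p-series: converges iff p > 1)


p-series test: Σ c/n^p converges if p > 1, diverges if p ≤ 1 (constant c > 0 doesn't affect convergence).
p = 14/3
14/3 > 1 → CONVERGES

Converges (p = 14/3 > 1)


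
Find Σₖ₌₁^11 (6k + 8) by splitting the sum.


Σ(6k+8) = 6·Σk + 8·n
= 6·66 + 8·11
= 396 + 88 = 484

Σ = 484


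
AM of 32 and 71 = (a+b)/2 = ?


AM = (32 + 71)/2 = 103/2 = 51.5

AM = 51.5


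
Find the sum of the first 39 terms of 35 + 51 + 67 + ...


aₙ = 35 + (39-1)×16 = 643
Sₙ = n(a₁+aₙ)/2 = 39×(35+643)/2
= 39×678/2 = 13221

S_39 = 13221


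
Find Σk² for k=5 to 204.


Σₖ₌5^204 k² = Σₖ₌₁^204 k² − Σₖ₌₁^4 k²
= 204·205·409/6 − 4·5·9/6
= 2850730 − 30 = 2850700

Σk² = 2850700


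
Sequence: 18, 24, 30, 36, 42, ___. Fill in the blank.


Pattern: arithmetic (d=6)
Terms: 18, 24, 30, 36, 42
Next term = 48

Next term = 48


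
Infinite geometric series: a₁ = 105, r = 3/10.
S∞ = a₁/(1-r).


S∞ = a₁/(1-r) = 105/(1 - 3/10)
= 105/(7/10)
= 150

S∞ = 150


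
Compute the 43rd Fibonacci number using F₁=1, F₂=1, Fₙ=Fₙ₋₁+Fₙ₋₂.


Fibonacci sequence: 1, 1, 2, 3, 5, 8, 13, 21, 34, 55, 89, ...
F(43) = 433494437

F(43) = 433494437


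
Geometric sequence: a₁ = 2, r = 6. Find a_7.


aₙ = a₁·r^(n-1)
= 2×6^6
= 2×46656
= 93312

a_7 = 93312


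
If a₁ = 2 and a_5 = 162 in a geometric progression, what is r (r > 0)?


r^(n-1) = aₙ/a₁
r^4 = 162/2 = 81
r = 81^(1/4)
= ±3; taking r > 0 gives r = 3

r = 3


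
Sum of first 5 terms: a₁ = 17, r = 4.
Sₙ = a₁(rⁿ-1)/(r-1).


Sₙ = 17×(4^5 - 1)/(4 - 1)
= 17×(1024 - 1)/3
= 17×1023/3
= 5797

S_5 = 5797


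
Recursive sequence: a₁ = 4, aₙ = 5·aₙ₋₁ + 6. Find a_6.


Computing step by step:
a_1 = 4
a_2 = 26
a_3 = 136
a_4 = 686
a_5 = 3436
a_6 = 17186


a_6 = 17186


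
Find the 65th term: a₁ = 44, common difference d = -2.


aₙ = a₁ + (n-1)d
= 44 + (65-1)×-2
= 44 - 128
= -84

a_65 = -84


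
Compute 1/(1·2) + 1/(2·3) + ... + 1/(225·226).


1/(k(k+1)) = 1/k - 1/(k+1) (partial fractions)
Telescoping: Σ = 1 - 1/226 = 225/226

Sum = 225/226


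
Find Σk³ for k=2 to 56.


Σₖ₌2^56 k³ = [56·57/2]² − [1·2/2]²
= 2547216 − 1 = 2547215

Σk³ = 2547215


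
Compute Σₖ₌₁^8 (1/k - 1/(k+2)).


Telescoping with gap 2: two head and two tail terms survive.
= (1 + 1/2) - (1/9 + 1/10)
= 3/2 - 1/9 - 1/10 = 58/45

Sum = 58/45


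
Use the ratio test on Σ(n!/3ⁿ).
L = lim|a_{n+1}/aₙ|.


aₙ = n!/3^n
a_{n+1}/aₙ = (n+1)!/3^(n+1) × 3^n/n!
= (n+1)/3
L = lim(n→∞) (n+1)/3 = ∞
L > 1 → series DIVERGES

Diverges (ratio test: L = ∞ > 1)


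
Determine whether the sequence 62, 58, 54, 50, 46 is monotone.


Differences: -4, -4, -4, -4
All differences < 0 → strictly DECREASING

Monotonically decreasing


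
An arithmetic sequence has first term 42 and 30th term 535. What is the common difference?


d = (aₙ - a₁)/(n-1)
= (535 - 42)/(30-1)
= 493/29 = 17

d = 17


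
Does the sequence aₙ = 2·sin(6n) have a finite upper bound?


For all n, -1 ≤ sin(6n) ≤ 1, so -2 ≤ 2·sin(6n) ≤ 2
Lower bound: -2, Upper bound: 2
The sequence IS bounded

Bounded (-2 ≤ aₙ ≤ 2)


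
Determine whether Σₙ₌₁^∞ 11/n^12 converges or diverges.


p-series test: Σ c/n^p converges if p > 1, diverges if p ≤ 1 (constant c > 0 doesn't affect convergence).
p = 12
12 > 1 → CONVERGES

Converges (p = 12 > 1)


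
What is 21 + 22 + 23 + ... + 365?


Σₖ₌21^365 k = Σₖ₌₁^365 k − Σₖ₌₁^20 k
= 365·366/2 − 20·21/2
= 66795 − 210 = 66585

Σk = 66585


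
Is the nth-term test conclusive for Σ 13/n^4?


lim(n→∞) 13/n^4 = 0
lim aₙ = 0 → nth-term test is INCONCLUSIVE
(Need other tests; this is actually a convergent p-series with p=4 > 1)

Inconclusive (lim aₙ = 0; need another test)


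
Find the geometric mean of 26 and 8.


GM = √(26×8) = √208 = 14.4222

GM = 14.4222


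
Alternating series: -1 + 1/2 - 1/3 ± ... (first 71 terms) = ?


S = -1 + 1/2 - 1/3 + 1/4 - 1/5 + 1/6 - 1/7 + 1/8 ± ...
= -0.7001
(Full series converges to -ln(2) ≈ -0.6931)

S_71 = -0.7001


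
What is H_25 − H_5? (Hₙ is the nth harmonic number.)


Σₖ₌6^25 1/k = 1/6 + 1/7 + 1/8 + ... + 1/25
= 13676707007/8923714800
≈ 1.5326

Sum = 13676707007/8923714800 ≈ 1.5326


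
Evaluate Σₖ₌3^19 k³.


Σₖ₌3^19 k³ = [19·20/2]² − [2·3/2]²
= 36100 − 9 = 36091

Σk³ = 36091


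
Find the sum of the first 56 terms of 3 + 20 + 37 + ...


aₙ = 3 + (56-1)×17 = 938
Sₙ = n(a₁+aₙ)/2 = 56×(3+938)/2
= 56×941/2 = 26348

S_56 = 26348


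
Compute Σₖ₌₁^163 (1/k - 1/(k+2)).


Telescoping with gap 2: two head and two tail terms survive.
= (1 + 1/2) - (1/164 + 1/165)
= 3/2 - 1/164 - 1/165 = 40261/27060

Sum = 40261/27060


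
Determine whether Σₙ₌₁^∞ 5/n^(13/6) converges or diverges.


p-series test: Σ c/n^p converges if p > 1, diverges if p ≤ 1 (constant c > 0 doesn't affect convergence).
p = 13/6
13/6 > 1 → CONVERGES

Converges (p = 13/6 > 1)


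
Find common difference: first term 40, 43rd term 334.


d = (aₙ - a₁)/(n-1)
= (334 - 40)/(43-1)
= 294/42 = 7

d = 7


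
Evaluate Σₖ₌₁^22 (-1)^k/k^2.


S = -1 + 1/4 - 1/9 + 1/16 - 1/25 + 1/36 - 1/49 + 1/64 ± ...
= -0.8215
(Full series converges to -π²/12 ≈ -0.8225)

S_22 = -0.8215


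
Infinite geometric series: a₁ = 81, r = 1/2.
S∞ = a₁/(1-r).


S∞ = a₁/(1-r) = 81/(1 - 1/2)
= 81/(1/2)
= 162

S∞ = 162


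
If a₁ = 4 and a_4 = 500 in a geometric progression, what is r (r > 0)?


r^(n-1) = aₙ/a₁
r^3 = 500/4 = 125
r = 125^(1/3)
= 5

r = 5


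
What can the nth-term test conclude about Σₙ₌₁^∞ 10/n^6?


lim(n→∞) 10/n^6 = 0
lim aₙ = 0 → nth-term test is INCONCLUSIVE
(Need other tests; this is actually a convergent p-series with p=6 > 1)

Inconclusive (lim aₙ = 0; need another test)


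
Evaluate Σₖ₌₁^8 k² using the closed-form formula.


n = 8
n(n+1)(2n+1)/6 = 8×9×17/6
= 1224/6 = 204

Σk² = 204


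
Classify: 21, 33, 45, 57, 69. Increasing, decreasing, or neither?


Differences: 12, 12, 12, 12
All differences > 0 → strictly INCREASING

Monotonically increasing


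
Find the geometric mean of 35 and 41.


GM = √(35×41) = √1435 = 37.8814

GM = 37.8814


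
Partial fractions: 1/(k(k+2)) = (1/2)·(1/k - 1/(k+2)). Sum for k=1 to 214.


1/(k(k+2)) = (1/2)·(1/k - 1/(k+2)) (partial fractions)
Telescoping: Σ = (1/2)·(1 + 1/2 - 1/215 - 1/216) = 69229/92880

Sum = 69229/92880


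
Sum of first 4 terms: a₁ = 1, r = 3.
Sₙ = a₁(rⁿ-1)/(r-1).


Sₙ = 1×(3^4 - 1)/(3 - 1)
= 1×(81 - 1)/2
= 1×80/2
= 40

S_4 = 40


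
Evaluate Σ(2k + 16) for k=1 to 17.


Σ(2k+16) = 2·Σk + 16·n
= 2·153 + 16·17
= 306 + 272 = 578

Σ = 578


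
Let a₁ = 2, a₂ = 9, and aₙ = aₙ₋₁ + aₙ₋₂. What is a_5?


Computing iteratively: 2, 9, 11, 20, 31
a_5 = 31

a_5 = 31


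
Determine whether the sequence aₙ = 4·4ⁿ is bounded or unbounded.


aₙ = 4·4ⁿ → as n→∞, aₙ→∞ (since base 4 > 1)
No finite upper bound exists
The sequence is UNBOUNDED

Unbounded (aₙ → ∞ as n → ∞)


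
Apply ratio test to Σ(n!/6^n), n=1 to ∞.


aₙ = n!/6^n
a_{n+1}/aₙ = (n+1)!/6^(n+1) × 6^n/n!
= (n+1)/6
L = lim(n→∞) (n+1)/6 = ∞
L > 1 → series DIVERGES

Diverges (ratio test: L = ∞ > 1)


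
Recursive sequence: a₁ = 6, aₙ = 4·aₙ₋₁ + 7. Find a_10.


Computing step by step:
a_1 = 6
a_2 = 31
a_3 = 131
a_4 = 531
a_5 = 2131
a_6 = 8531
a_7 = 34131
a_8 = 136531
a_9 = 546131
a_10 = 2184531


a_10 = 2184531


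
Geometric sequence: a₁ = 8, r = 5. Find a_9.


aₙ = a₁·r^(n-1)
= 8×5^8
= 8×390625
= 3125000

a_9 = 3125000


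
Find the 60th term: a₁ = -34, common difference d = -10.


aₙ = a₁ + (n-1)d
= -34 + (60-1)×-10
= -34 - 590
= -624

a_60 = -624


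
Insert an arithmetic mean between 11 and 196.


AM = (11 + 196)/2 = 207/2 = 103.5

AM = 103.5


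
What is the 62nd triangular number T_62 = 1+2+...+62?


n(n+1)/2 = 62×63/2 = 3906/2 = 1953

Σk = 1953


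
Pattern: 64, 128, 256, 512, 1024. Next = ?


Pattern: powers of 2: 2ⁿ
Terms: 64, 128, 256, 512, 1024
Next term = 2048

Next term = 2048


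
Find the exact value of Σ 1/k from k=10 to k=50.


Σₖ₌10^50 1/k = 1/10 + 1/11 + 1/12 + ... + 1/50
= 5176139057077344436979/3099044504245996706400
≈ 1.6702

Sum = 5176139057077344436979/3099044504245996706400 ≈ 1.6702


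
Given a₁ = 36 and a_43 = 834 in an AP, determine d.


d = (aₙ - a₁)/(n-1)
= (834 - 36)/(43-1)
= 798/42 = 19

d = 19


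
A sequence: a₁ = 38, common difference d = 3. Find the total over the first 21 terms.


aₙ = 38 + (21-1)×3 = 98
Sₙ = n(a₁+aₙ)/2 = 21×(38+98)/2
= 21×136/2 = 1428

S_21 = 1428


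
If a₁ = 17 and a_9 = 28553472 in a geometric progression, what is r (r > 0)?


r^(n-1) = aₙ/a₁
r^8 = 28553472/17 = 1679616
r = 1679616^(1/8)
= ±6; taking r > 0 gives r = 6

r = 6


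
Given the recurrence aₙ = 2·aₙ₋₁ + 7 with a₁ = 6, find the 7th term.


Computing step by step:
a_1 = 6
a_2 = 19
a_3 = 45
a_4 = 97
a_5 = 201
a_6 = 409
a_7 = 825


a_7 = 825


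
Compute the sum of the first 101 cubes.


n(n+1)/2 = 101×102/2 = 5151
Σk³ = 5151² = 26532801

Σk³ = 26532801


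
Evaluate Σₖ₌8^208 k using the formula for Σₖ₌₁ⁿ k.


Σₖ₌8^208 k = Σₖ₌₁^208 k − Σₖ₌₁^7 k
= 208·209/2 − 7·8/2
= 21736 − 28 = 21708

Σk = 21708


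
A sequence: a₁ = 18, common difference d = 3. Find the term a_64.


aₙ = a₁ + (n-1)d
= 18 + (64-1)×3
= 18 + 189
= 207

a_64 = 207


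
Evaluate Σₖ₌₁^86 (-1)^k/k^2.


S = -1 + 1/4 - 1/9 + 1/16 - 1/25 + 1/36 - 1/49 + 1/64 ± ...
= -0.8224
(Full series converges to -π²/12 ≈ -0.8225)

S_86 = -0.8224


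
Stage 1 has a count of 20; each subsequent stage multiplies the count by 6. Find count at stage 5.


aₙ = a₁·r^(n-1)
= 20×6^4
= 20×1296
= 25920

a_5 = 25920


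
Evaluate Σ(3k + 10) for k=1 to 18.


Σ(3k+10) = 3·Σk + 10·n
= 3·171 + 10·18
= 513 + 180 = 693

Σ = 693


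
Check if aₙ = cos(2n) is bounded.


For all n, -1 ≤ cos(2n) ≤ 1, so -1 ≤ cos(2n) ≤ 1
Lower bound: -1, Upper bound: 1
The sequence IS bounded

Bounded (-1 ≤ aₙ ≤ 1)


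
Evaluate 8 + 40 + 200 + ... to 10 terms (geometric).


Sₙ = 8×(5^10 - 1)/(5 - 1)
= 8×(9765625 - 1)/4
= 8×9765624/4
= 19531248

S_10 = 19531248


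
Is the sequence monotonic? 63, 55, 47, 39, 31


Differences: -8, -8, -8, -8
All differences < 0 → strictly DECREASING

Monotonically decreasing


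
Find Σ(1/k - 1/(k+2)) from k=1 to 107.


Telescoping with gap 2: two head and two tail terms survive.
= (1 + 1/2) - (1/108 + 1/109)
= 3/2 - 1/108 - 1/109 = 17441/11772

Sum = 17441/11772


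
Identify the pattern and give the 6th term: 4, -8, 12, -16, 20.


Pattern: alternating sign, magnitude arithmetic (d=4)
Terms: 4, -8, 12, -16, 20
Next term = -24

Next term = -24


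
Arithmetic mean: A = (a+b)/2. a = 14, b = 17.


AM = (14 + 17)/2 = 31/2 = 15.5

AM = 15.5


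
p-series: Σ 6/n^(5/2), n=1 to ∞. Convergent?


p-series test: Σ c/n^p converges if p > 1, diverges if p ≤ 1 (constant c > 0 doesn't affect convergence).
p = 5/2
5/2 > 1 → CONVERGES

Converges (p = 5/2 > 1)


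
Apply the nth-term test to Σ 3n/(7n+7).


lim(n→∞) 3n/(7n+7) = 3/7 = 3/7  (divide numerator and denominator by n)
lim aₙ = 3/7 ≠ 0 → series DIVERGES

Diverges (lim aₙ = 3/7 ≠ 0)


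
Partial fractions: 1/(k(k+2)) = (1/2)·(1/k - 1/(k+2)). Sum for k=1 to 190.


1/(k(k+2)) = (1/2)·(1/k - 1/(k+2)) (partial fractions)
Telescoping: Σ = (1/2)·(1 + 1/2 - 1/191 - 1/192) = 54625/73344

Sum = 54625/73344


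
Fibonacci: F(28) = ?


Fibonacci sequence: 1, 1, 2, 3, 5, 8, 13, 21, 34, 55, 89, ...
F(28) = 317811

F(28) = 317811
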